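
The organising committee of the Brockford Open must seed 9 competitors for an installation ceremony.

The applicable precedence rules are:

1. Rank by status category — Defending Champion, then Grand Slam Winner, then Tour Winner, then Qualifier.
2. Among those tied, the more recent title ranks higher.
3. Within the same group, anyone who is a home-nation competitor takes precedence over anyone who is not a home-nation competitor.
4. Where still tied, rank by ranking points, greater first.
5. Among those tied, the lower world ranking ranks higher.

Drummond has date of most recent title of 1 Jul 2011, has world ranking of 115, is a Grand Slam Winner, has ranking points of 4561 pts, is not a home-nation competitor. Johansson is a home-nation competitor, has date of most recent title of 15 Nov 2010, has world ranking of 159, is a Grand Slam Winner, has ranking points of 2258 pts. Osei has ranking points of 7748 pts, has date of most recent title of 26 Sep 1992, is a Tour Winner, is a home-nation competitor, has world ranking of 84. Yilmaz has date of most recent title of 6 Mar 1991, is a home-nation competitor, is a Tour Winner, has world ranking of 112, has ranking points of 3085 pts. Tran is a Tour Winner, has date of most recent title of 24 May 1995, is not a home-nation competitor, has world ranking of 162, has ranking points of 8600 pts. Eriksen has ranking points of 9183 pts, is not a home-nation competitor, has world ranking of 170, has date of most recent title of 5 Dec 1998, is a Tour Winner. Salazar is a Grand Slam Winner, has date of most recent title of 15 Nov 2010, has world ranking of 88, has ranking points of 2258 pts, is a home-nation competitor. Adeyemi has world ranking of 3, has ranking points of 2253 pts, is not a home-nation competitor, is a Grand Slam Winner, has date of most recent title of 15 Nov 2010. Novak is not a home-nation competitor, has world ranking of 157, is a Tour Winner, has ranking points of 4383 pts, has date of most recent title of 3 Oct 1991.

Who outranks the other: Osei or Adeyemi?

By status category: Drummond, Salazar, Johansson and Adeyemi (Grand Slam Winner); then Eriksen, Tran, Osei, Novak and Yilmaz (Tour Winner).
Among Drummond, Salazar, Johansson and Adeyemi, by date of most recent title (later first): Drummond (1 Jul 2011) before Salazar, Johansson and Adeyemi (15 Nov 2010).
Among Salazar, Johansson and Adeyemi, a home-nation competitor before not a home-nation competitor: Salazar and Johansson (a home-nation competitor) before Adeyemi (not a home-nation competitor).
Salazar and Johansson both have ranking points 2258 pts, so the next rule applies.
Among Salazar and Johansson, by world ranking (lower first): Salazar (88) before Johansson (159).
Among Eriksen, Tran, Osei, Novak and Yilmaz, by date of most recent title (later first): Eriksen (5 Dec 1998) before Tran (24 May 1995) before Osei (26 Sep 1992) before Novak (3 Oct 1991) before Yilmaz (6 Mar 1991).
So Adeyemi takes precedence.

Adeyemi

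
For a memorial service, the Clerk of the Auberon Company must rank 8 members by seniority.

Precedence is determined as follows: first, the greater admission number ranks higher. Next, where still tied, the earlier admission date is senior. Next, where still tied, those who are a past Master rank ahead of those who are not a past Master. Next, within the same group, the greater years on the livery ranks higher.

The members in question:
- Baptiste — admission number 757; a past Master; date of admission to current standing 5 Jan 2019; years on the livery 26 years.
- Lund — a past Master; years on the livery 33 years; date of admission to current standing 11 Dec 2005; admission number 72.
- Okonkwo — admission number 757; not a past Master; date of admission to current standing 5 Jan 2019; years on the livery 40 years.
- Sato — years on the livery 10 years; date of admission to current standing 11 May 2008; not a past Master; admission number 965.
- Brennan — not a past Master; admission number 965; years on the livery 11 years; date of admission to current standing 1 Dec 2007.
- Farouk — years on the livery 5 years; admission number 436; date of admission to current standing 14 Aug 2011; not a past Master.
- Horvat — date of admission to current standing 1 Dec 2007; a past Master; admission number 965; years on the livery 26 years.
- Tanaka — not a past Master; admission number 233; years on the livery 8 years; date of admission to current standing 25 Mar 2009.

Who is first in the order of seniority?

Horvat

By admission number (higher first): Horvat, Brennan and Sato (each 965); then Baptiste and Okonkwo (both 757); then Farouk (436); then Tanaka (233); then Lund (72).
Among Horvat, Brennan and Sato, by date of admission to current standing (earlier first): Horvat and Brennan (1 Dec 2007) before Sato (11 May 2008).
Among Horvat and Brennan, a past Master before not a past Master: Horvat (a past Master) before Brennan (not a past Master).
Baptiste and Okonkwo both have date of admission to current standing 5 Jan 2019, so the next rule applies.
Among Baptiste and Okonkwo, a past Master before not a past Master: Baptiste (a past Master) before Okonkwo (not a past Master).
Order: Horvat, Brennan, Sato, Baptiste, Okonkwo, Farouk, Tanaka, Lund.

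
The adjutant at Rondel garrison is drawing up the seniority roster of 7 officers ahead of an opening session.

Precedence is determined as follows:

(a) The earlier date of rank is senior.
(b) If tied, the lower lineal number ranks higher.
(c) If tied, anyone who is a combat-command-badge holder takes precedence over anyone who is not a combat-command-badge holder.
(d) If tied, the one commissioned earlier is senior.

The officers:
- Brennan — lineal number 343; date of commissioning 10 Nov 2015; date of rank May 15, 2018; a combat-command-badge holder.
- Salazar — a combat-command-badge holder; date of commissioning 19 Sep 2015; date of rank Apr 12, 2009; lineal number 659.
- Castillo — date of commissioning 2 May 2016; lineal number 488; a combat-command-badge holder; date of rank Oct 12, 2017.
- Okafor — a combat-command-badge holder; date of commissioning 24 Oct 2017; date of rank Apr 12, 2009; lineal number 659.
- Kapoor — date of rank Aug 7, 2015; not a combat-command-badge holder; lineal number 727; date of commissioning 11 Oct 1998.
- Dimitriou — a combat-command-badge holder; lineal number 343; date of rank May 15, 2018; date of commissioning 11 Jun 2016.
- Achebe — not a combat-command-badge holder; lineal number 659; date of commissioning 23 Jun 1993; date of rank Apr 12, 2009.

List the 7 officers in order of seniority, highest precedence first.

Salazar, Okafor, Achebe, Kapoor, Castillo, Brennan, Dimitriou

By date of rank (earlier first): Salazar, Okafor and Achebe (each Apr 12, 2009); then Kapoor (Aug 7, 2015); then Castillo (Oct 12, 2017); then Brennan and Dimitriou (both May 15, 2018).
Salazar, Okafor and Achebe all have lineal number 659, so the next rule applies.
Among Salazar, Okafor and Achebe, a combat-command-badge holder before not a combat-command-badge holder: Salazar and Okafor (a combat-command-badge holder) before Achebe (not a combat-command-badge holder).
Among Salazar and Okafor, by date of commissioning (earlier first): Salazar (19 Sep 2015) before Okafor (24 Oct 2017).
Brennan and Dimitriou both have lineal number 343, so the next rule applies.
Brennan and Dimitriou are each a combat-command-badge holder, so the next rule applies.
Among Brennan and Dimitriou, by date of commissioning (earlier first): Brennan (10 Nov 2015) before Dimitriou (11 Jun 2016).
Full order: Salazar, Okafor, Achebe, Kapoor, Castillo, Brennan, Dimitriou.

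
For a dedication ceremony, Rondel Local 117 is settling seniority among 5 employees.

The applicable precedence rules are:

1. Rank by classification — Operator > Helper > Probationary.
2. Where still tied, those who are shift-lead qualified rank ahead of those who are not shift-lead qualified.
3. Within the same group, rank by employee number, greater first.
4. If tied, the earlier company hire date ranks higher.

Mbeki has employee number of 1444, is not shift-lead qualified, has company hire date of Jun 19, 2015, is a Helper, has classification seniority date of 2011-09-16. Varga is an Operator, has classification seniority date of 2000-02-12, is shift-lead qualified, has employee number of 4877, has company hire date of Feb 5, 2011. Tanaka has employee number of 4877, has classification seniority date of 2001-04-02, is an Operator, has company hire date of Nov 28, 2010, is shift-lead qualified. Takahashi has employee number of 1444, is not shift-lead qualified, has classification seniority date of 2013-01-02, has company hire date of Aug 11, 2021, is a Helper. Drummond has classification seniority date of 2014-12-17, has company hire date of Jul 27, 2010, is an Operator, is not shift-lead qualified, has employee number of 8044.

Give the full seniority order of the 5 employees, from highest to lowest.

Tanaka, Varga, Drummond, Mbeki, Takahashi

By classification: Tanaka, Varga and Drummond (Operator); then Mbeki and Takahashi (Helper).
Among Tanaka, Varga and Drummond, shift-lead qualified before not shift-lead qualified: Tanaka and Varga (shift-lead qualified) before Drummond (not shift-lead qualified).
Tanaka and Varga both have employee number 4877, so the next rule applies.
Among Tanaka and Varga, by company hire date (earlier first): Tanaka (Nov 28, 2010) before Varga (Feb 5, 2011).
Mbeki and Takahashi are each not shift-lead qualified, so the next rule applies.
Mbeki and Takahashi both have employee number 1444, so the next rule applies.
Among Mbeki and Takahashi, by company hire date (earlier first): Mbeki (Jun 19, 2015) before Takahashi (Aug 11, 2021).
Full order: Tanaka, Varga, Drummond, Mbeki, Takahashi.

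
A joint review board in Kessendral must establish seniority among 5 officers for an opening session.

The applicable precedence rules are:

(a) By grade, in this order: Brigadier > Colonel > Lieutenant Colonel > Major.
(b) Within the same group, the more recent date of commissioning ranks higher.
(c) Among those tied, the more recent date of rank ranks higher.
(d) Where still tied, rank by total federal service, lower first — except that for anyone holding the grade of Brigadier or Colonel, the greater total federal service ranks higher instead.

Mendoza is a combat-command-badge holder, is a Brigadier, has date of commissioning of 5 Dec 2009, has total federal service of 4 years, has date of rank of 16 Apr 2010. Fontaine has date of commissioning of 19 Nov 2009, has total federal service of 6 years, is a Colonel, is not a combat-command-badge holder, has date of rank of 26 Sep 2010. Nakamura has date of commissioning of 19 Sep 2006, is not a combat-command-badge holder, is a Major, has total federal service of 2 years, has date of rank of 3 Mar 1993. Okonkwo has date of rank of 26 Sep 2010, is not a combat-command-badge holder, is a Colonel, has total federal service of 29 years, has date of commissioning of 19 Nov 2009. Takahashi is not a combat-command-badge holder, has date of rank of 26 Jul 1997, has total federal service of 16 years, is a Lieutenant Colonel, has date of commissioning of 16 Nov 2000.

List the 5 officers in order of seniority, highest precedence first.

Mendoza, Okonkwo, Fontaine, Takahashi, Nakamura

By grade: Mendoza (Brigadier); then Okonkwo and Fontaine (Colonel); then Takahashi (Lieutenant Colonel); then Nakamura (Major).
Okonkwo and Fontaine both have date of commissioning 19 Nov 2009, so the next rule applies.
Okonkwo and Fontaine both have date of rank 26 Sep 2010, so the next rule applies.
Among Okonkwo and Fontaine, by total federal service (higher first) (reversed rule for this group): Okonkwo (29 years) before Fontaine (6 years).
Full order: Mendoza, Okonkwo, Fontaine, Takahashi, Nakamura.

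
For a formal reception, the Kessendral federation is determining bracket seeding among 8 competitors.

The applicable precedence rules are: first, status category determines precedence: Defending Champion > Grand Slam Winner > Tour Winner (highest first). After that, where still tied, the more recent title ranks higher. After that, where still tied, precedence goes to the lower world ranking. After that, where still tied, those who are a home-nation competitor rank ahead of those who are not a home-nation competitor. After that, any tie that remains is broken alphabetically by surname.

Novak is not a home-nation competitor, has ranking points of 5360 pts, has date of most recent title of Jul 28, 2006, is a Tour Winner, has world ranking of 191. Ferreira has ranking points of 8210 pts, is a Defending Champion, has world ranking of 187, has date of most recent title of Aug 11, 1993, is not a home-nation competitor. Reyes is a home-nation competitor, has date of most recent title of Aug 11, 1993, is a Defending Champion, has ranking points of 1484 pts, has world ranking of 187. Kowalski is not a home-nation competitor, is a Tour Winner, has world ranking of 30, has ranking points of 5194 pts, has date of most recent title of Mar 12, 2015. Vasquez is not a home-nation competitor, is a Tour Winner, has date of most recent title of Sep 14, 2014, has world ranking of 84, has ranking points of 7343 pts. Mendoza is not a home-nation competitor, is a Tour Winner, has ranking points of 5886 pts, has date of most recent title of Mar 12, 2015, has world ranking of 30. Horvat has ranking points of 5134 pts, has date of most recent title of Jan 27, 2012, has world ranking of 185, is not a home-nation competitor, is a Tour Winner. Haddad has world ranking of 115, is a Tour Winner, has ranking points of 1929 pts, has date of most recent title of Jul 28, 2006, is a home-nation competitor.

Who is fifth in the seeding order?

Vasquez

By status category: Reyes and Ferreira (Defending Champion); then Kowalski, Mendoza, Vasquez, Horvat, Haddad and Novak (Tour Winner).
Reyes and Ferreira both have date of most recent title Aug 11, 1993, so the next rule applies.
Reyes and Ferreira both have world ranking 187, so the next rule applies.
Among Reyes and Ferreira, a home-nation competitor before not a home-nation competitor: Reyes (a home-nation competitor) before Ferreira (not a home-nation competitor).
Among Kowalski, Mendoza, Vasquez, Horvat, Haddad and Novak, by date of most recent title (later first): Kowalski and Mendoza (Mar 12, 2015) before Vasquez (Sep 14, 2014) before Horvat (Jan 27, 2012) before Haddad and Novak (Jul 28, 2006).
Kowalski and Mendoza both have world ranking 30, so the next rule applies.
Kowalski and Mendoza are each not a home-nation competitor, so the next rule applies.
Among Kowalski and Mendoza, alphabetically by surname: Kowalski before Mendoza.
Among Haddad and Novak, by world ranking (lower first): Haddad (115) before Novak (191).
Order: Reyes, Ferreira, Kowalski, Mendoza, Vasquez, Horvat, Haddad, Novak.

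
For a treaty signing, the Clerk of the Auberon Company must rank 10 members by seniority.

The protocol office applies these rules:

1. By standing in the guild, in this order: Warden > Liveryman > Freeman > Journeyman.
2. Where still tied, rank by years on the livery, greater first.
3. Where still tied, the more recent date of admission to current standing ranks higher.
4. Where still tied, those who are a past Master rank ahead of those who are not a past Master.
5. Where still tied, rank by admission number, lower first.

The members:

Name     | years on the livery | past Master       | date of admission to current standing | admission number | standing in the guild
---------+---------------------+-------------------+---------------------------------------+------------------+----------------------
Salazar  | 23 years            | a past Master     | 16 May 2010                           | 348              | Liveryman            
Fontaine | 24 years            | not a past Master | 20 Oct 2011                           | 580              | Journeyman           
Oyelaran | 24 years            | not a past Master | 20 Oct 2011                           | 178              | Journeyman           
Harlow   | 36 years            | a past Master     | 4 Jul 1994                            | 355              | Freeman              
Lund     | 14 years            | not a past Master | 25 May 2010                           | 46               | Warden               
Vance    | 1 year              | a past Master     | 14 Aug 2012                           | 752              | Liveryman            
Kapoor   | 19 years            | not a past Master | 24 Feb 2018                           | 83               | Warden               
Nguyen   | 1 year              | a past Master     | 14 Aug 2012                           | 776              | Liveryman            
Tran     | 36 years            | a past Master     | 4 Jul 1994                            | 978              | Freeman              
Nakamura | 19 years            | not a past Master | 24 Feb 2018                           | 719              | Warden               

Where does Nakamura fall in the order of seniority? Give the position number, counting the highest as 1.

2

By standing in the guild: Kapoor, Nakamura and Lund (Warden); then Salazar, Vance and Nguyen (Liveryman); then Harlow and Tran (Freeman); then Oyelaran and Fontaine (Journeyman).
Among Kapoor, Nakamura and Lund, by years on the livery (higher first): Kapoor and Nakamura (19 years) before Lund (14 years).
Kapoor and Nakamura both have date of admission to current standing 24 Feb 2018, so the next rule applies.
Kapoor and Nakamura are each not a past Master, so the next rule applies.
Among Kapoor and Nakamura, by admission number (lower first): Kapoor (83) before Nakamura (719).
Among Salazar, Vance and Nguyen, by years on the livery (higher first): Salazar (23 years) before Vance and Nguyen (1 year).
Vance and Nguyen both have date of admission to current standing 14 Aug 2012, so the next rule applies.
Vance and Nguyen are each a past Master, so the next rule applies.
Among Vance and Nguyen, by admission number (lower first): Vance (752) before Nguyen (776).
Harlow and Tran both have years on the livery 36 years, so the next rule applies.
Harlow and Tran both have date of admission to current standing 4 Jul 1994, so the next rule applies.
Harlow and Tran are each a past Master, so the next rule applies.
Among Harlow and Tran, by admission number (lower first): Harlow (355) before Tran (978).
Oyelaran and Fontaine both have years on the livery 24 years, so the next rule applies.
Oyelaran and Fontaine both have date of admission to current standing 20 Oct 2011, so the next rule applies.
Oyelaran and Fontaine are each not a past Master, so the next rule applies.
Among Oyelaran and Fontaine, by admission number (lower first): Oyelaran (178) before Fontaine (580).
Order: Kapoor, Nakamura, Lund, Salazar, Vance, Nguyen, Harlow, Tran, Oyelaran, Fontaine. So position 2.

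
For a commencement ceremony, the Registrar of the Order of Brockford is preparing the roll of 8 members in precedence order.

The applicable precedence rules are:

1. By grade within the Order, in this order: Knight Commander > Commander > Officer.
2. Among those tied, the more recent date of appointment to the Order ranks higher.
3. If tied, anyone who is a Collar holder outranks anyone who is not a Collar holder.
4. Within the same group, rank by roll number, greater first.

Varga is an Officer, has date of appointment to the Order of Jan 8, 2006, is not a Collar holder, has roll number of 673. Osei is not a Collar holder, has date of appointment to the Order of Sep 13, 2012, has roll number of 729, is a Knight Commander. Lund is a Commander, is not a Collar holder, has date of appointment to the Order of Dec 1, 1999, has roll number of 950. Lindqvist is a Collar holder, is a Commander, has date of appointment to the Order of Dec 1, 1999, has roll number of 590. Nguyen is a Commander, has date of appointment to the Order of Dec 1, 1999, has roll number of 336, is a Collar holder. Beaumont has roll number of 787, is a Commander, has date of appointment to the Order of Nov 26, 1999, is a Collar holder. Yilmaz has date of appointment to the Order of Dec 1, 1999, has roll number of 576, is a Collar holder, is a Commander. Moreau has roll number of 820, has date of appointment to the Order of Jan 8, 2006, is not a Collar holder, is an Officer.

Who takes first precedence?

Osei

By grade within the Order: Osei (Knight Commander); then Lindqvist, Yilmaz, Nguyen, Lund and Beaumont (Commander); then Moreau and Varga (Officer).
Among Lindqvist, Yilmaz, Nguyen, Lund and Beaumont, by date of appointment to the Order (later first): Lindqvist, Yilmaz, Nguyen and Lund (Dec 1, 1999) before Beaumont (Nov 26, 1999).
Among Lindqvist, Yilmaz, Nguyen and Lund, a Collar holder before not a Collar holder: Lindqvist, Yilmaz and Nguyen (a Collar holder) before Lund (not a Collar holder).
Among Lindqvist, Yilmaz and Nguyen, by roll number (higher first): Lindqvist (590) before Yilmaz (576) before Nguyen (336).
Moreau and Varga both have date of appointment to the Order Jan 8, 2006, so the next rule applies.
Moreau and Varga are each not a Collar holder, so the next rule applies.
Among Moreau and Varga, by roll number (higher first): Moreau (820) before Varga (673).
Order: Osei, Lindqvist, Yilmaz, Nguyen, Lund, Beaumont, Moreau, Varga.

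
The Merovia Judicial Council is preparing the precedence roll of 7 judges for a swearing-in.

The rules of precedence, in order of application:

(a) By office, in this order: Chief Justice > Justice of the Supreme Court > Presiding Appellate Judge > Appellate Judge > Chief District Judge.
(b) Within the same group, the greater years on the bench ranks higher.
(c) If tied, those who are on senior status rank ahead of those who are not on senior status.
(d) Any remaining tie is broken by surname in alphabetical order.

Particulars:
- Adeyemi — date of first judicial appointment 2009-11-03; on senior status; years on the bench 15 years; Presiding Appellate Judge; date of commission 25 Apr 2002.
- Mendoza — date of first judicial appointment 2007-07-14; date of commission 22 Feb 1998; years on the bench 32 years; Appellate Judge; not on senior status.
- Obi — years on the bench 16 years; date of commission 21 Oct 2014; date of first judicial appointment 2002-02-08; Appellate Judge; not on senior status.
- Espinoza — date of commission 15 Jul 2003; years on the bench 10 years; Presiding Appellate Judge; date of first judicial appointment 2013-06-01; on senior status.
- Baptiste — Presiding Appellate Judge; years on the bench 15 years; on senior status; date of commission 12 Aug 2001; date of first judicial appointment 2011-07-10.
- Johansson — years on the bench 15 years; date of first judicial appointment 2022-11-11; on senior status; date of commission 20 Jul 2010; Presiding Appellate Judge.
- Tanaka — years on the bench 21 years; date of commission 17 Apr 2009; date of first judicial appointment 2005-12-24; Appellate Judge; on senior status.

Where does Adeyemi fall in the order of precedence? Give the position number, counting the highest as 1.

1

By office: Adeyemi, Baptiste, Johansson and Espinoza (Presiding Appellate Judge); then Mendoza, Tanaka and Obi (Appellate Judge).
Among Adeyemi, Baptiste, Johansson and Espinoza, by years on the bench (higher first): Adeyemi, Baptiste and Johansson (15 years) before Espinoza (10 years).
Adeyemi, Baptiste and Johansson are each on senior status, so the next rule applies.
Among Adeyemi, Baptiste and Johansson, alphabetically by surname: Adeyemi before Baptiste before Johansson.
Among Mendoza, Tanaka and Obi, by years on the bench (higher first): Mendoza (32 years) before Tanaka (21 years) before Obi (16 years).
Order: Adeyemi, Baptiste, Johansson, Espinoza, Mendoza, Tanaka, Obi. So position 1.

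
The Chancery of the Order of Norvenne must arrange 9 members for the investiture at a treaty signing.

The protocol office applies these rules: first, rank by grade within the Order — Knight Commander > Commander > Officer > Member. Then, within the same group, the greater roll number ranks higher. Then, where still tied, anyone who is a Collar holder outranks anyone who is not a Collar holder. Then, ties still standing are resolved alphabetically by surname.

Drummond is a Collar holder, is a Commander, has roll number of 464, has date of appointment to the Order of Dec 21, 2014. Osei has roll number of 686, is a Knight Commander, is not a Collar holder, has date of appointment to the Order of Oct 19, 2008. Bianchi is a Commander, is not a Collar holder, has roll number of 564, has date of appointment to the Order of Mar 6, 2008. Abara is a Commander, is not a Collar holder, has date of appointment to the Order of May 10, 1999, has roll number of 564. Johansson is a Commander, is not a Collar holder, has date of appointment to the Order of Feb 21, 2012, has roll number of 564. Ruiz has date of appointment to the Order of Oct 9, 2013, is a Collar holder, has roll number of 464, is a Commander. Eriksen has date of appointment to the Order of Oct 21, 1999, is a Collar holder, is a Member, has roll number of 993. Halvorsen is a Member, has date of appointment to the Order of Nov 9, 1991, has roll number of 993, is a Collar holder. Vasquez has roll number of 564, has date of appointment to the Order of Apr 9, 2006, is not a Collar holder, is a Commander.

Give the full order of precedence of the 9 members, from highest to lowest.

Osei, Abara, Bianchi, Johansson, Vasquez, Drummond, Ruiz, Eriksen, Halvorsen

By grade within the Order: Osei (Knight Commander); then Abara, Bianchi, Johansson, Vasquez, Drummond and Ruiz (Commander); then Eriksen and Halvorsen (Member).
Among Abara, Bianchi, Johansson, Vasquez, Drummond and Ruiz, by roll number (higher first): Abara, Bianchi, Johansson and Vasquez (564) before Drummond and Ruiz (464).
Abara, Bianchi, Johansson and Vasquez are each not a Collar holder, so the next rule applies.
Among Abara, Bianchi, Johansson and Vasquez, alphabetically by surname: Abara before Bianchi before Johansson before Vasquez.
Drummond and Ruiz are each a Collar holder, so the next rule applies.
Among Drummond and Ruiz, alphabetically by surname: Drummond before Ruiz.
Eriksen and Halvorsen both have roll number 993, so the next rule applies.
Eriksen and Halvorsen are each a Collar holder, so the next rule applies.
Among Eriksen and Halvorsen, alphabetically by surname: Eriksen before Halvorsen.
Full order: Osei, Abara, Bianchi, Johansson, Vasquez, Drummond, Ruiz, Eriksen, Halvorsen.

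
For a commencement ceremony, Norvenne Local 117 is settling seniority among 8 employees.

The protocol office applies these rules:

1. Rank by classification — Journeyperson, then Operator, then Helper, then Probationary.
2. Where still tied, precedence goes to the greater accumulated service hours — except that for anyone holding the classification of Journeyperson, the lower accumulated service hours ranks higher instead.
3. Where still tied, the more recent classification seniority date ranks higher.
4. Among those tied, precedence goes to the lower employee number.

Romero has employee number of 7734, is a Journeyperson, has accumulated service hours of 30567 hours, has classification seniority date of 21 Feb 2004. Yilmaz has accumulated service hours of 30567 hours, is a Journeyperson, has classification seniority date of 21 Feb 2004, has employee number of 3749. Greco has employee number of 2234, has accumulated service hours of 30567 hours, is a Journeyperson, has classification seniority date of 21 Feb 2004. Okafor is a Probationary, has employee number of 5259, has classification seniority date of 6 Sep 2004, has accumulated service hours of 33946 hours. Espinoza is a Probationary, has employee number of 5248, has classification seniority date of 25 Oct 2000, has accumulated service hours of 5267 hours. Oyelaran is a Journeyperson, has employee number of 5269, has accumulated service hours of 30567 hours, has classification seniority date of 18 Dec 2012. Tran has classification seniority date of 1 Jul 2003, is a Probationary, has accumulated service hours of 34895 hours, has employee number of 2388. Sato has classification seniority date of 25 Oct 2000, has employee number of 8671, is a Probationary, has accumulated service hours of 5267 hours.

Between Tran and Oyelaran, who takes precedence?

Oyelaran

By classification: Oyelaran, Greco, Yilmaz and Romero (Journeyperson); then Tran, Okafor, Espinoza and Sato (Probationary).
Oyelaran, Greco, Yilmaz and Romero all have accumulated service hours 30567 hours, so the next rule applies.
Among Oyelaran, Greco, Yilmaz and Romero, by classification seniority date (later first): Oyelaran (18 Dec 2012) before Greco, Yilmaz and Romero (21 Feb 2004).
Among Greco, Yilmaz and Romero, by employee number (lower first): Greco (2234) before Yilmaz (3749) before Romero (7734).
Among Tran, Okafor, Espinoza and Sato, by accumulated service hours (higher first): Tran (34895 hours) before Okafor (33946 hours) before Espinoza and Sato (5267 hours).
Espinoza and Sato both have classification seniority date 25 Oct 2000, so the next rule applies.
Among Espinoza and Sato, by employee number (lower first): Espinoza (5248) before Sato (8671).
So Oyelaran takes precedence.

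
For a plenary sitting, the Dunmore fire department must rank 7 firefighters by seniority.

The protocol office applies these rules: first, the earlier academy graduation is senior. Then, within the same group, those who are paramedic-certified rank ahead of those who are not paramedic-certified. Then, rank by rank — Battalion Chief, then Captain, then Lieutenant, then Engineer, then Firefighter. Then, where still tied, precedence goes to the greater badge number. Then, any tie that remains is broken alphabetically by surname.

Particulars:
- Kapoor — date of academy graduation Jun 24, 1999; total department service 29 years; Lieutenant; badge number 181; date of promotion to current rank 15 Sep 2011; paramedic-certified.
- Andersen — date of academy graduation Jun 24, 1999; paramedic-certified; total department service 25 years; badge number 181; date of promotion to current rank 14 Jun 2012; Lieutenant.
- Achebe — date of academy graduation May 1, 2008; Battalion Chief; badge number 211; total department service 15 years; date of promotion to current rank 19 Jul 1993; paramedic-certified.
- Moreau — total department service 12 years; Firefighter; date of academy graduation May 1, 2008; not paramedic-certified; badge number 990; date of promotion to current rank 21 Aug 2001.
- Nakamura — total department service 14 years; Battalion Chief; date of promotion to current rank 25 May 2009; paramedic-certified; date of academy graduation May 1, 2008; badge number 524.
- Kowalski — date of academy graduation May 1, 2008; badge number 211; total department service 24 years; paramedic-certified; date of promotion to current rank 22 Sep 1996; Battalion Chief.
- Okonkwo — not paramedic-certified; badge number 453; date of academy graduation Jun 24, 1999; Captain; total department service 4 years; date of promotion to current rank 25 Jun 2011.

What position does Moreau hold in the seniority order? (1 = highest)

7

By date of academy graduation (earlier first): Andersen, Kapoor and Okonkwo (each Jun 24, 1999); then Nakamura, Achebe, Kowalski and Moreau (each May 1, 2008).
Among Andersen, Kapoor and Okonkwo, paramedic-certified before not paramedic-certified: Andersen and Kapoor (paramedic-certified) before Okonkwo (not paramedic-certified).
Andersen and Kapoor are each Lieutenant, so the next rule applies.
Andersen and Kapoor both have badge number 181, so the next rule applies.
Among Andersen and Kapoor, alphabetically by surname: Andersen before Kapoor.
Among Nakamura, Achebe, Kowalski and Moreau, paramedic-certified before not paramedic-certified: Nakamura, Achebe and Kowalski (paramedic-certified) before Moreau (not paramedic-certified).
Nakamura, Achebe and Kowalski are each Battalion Chief, so the next rule applies.
Among Nakamura, Achebe and Kowalski, by badge number (higher first): Nakamura (524) before Achebe and Kowalski (211).
Among Achebe and Kowalski, alphabetically by surname: Achebe before Kowalski.
Order: Andersen, Kapoor, Okonkwo, Nakamura, Achebe, Kowalski, Moreau. So position 7.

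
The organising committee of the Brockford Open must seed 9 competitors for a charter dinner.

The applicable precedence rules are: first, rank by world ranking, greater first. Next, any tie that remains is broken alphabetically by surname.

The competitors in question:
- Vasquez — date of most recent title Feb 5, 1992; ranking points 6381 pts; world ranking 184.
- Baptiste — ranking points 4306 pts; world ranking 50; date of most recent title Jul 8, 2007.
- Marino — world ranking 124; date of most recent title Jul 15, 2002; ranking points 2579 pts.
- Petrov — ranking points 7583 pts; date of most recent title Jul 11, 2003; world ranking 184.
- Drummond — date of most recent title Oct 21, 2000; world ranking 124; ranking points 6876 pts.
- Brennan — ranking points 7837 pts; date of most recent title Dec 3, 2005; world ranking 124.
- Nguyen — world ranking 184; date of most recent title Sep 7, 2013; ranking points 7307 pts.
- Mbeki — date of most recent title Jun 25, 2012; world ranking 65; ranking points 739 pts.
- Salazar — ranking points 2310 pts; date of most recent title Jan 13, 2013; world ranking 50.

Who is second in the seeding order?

Petrov

By world ranking (higher first): Nguyen, Petrov and Vasquez (each 184); then Brennan, Drummond and Marino (each 124); then Mbeki (65); then Baptiste and Salazar (both 50).
Among Nguyen, Petrov and Vasquez, alphabetically by surname: Nguyen before Petrov before Vasquez.
Among Brennan, Drummond and Marino, alphabetically by surname: Brennan before Drummond before Marino.
Among Baptiste and Salazar, alphabetically by surname: Baptiste before Salazar.
Order: Nguyen, Petrov, Vasquez, Brennan, Drummond, Marino, Mbeki, Baptiste, Salazar.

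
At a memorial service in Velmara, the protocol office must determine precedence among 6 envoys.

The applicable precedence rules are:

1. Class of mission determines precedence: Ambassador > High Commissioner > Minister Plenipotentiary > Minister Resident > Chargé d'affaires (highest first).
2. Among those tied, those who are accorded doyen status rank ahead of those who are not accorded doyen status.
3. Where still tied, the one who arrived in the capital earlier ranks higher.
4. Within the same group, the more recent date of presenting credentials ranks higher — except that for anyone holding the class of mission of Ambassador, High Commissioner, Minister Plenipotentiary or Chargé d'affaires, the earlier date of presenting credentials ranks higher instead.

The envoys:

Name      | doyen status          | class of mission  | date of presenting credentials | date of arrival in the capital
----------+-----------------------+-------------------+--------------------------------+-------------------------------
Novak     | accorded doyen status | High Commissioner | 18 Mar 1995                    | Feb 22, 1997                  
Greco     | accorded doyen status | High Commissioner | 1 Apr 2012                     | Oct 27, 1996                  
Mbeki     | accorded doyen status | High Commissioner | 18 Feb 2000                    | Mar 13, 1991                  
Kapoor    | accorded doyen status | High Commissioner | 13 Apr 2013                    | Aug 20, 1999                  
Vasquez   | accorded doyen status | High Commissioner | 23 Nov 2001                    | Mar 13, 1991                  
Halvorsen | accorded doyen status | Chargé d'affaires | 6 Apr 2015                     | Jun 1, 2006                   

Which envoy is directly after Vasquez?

Greco

By class of mission: Mbeki, Vasquez, Greco, Novak and Kapoor (High Commissioner); then Halvorsen (Chargé d'affaires).
Mbeki, Vasquez, Greco, Novak and Kapoor are each accorded doyen status, so the next rule applies.
Among Mbeki, Vasquez, Greco, Novak and Kapoor, by date of arrival in the capital (earlier first): Mbeki and Vasquez (Mar 13, 1991) before Greco (Oct 27, 1996) before Novak (Feb 22, 1997) before Kapoor (Aug 20, 1999).
Among Mbeki and Vasquez, by date of presenting credentials (earlier first) (reversed rule for this group): Mbeki (18 Feb 2000) before Vasquez (23 Nov 2001).
Order: Mbeki, Vasquez, Greco, Novak, Kapoor, Halvorsen.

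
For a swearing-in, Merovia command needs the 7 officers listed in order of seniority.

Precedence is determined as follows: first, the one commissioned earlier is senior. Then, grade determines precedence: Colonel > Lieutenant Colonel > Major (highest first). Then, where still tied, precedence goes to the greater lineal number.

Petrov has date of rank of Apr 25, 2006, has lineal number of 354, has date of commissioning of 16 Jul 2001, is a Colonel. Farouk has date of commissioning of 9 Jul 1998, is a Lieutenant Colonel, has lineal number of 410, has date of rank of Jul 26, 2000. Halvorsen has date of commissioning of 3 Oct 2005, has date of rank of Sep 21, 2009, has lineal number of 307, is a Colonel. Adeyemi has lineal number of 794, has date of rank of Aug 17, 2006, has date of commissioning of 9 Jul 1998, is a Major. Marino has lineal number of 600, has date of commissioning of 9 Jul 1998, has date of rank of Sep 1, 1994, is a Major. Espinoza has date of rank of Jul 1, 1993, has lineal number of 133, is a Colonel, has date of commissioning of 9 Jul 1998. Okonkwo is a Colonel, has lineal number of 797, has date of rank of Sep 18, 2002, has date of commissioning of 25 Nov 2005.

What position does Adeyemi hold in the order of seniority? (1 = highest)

By date of commissioning (earlier first): Espinoza, Farouk, Adeyemi and Marino (each 9 Jul 1998); then Petrov (16 Jul 2001); then Halvorsen (3 Oct 2005); then Okonkwo (25 Nov 2005).
Among Espinoza, Farouk, Adeyemi and Marino, by grade: Espinoza (Colonel) before Farouk (Lieutenant Colonel) before Adeyemi and Marino (Major).
Among Adeyemi and Marino, by lineal number (higher first): Adeyemi (794) before Marino (600).
Order: Espinoza, Farouk, Adeyemi, Marino, Petrov, Halvorsen, Okonkwo. So position 3.

3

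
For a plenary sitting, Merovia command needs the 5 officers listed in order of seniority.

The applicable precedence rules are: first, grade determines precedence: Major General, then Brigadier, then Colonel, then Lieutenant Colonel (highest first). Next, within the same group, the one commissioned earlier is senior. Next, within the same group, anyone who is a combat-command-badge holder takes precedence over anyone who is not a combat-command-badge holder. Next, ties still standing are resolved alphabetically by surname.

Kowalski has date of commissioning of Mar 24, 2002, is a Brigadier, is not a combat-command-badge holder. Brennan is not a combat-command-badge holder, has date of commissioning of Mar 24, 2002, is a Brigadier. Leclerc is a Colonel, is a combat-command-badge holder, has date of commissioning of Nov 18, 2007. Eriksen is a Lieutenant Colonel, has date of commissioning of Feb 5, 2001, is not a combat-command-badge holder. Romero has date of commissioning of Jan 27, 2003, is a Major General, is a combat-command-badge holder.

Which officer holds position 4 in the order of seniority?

Leclerc

By grade: Romero (Major General); then Brennan and Kowalski (Brigadier); then Leclerc (Colonel); then Eriksen (Lieutenant Colonel).
Brennan and Kowalski both have date of commissioning Mar 24, 2002, so the next rule applies.
Brennan and Kowalski are each not a combat-command-badge holder, so the next rule applies.
Among Brennan and Kowalski, alphabetically by surname: Brennan before Kowalski.
Order: Romero, Brennan, Kowalski, Leclerc, Eriksen.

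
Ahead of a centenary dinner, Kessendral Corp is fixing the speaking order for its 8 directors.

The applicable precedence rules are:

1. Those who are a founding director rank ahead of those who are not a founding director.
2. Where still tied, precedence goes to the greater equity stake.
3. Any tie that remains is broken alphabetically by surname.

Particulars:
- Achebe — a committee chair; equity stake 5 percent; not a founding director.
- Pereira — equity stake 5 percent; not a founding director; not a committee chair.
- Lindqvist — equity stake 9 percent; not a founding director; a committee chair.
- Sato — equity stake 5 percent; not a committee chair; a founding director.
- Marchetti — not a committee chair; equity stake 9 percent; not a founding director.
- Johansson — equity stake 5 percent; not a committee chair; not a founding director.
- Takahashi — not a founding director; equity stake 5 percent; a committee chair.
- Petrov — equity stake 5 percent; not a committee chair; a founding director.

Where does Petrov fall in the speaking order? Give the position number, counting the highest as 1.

By the first rule: Petrov and Sato (both a founding director); then Lindqvist, Marchetti, Achebe, Johansson, Pereira and Takahashi (each not a founding director).
Petrov and Sato both have equity stake 5 percent, so the next rule applies.
Among Petrov and Sato, alphabetically by surname: Petrov before Sato.
Among Lindqvist, Marchetti, Achebe, Johansson, Pereira and Takahashi, by equity stake (higher first): Lindqvist and Marchetti (9 percent) before Achebe, Johansson, Pereira and Takahashi (5 percent).
Among Lindqvist and Marchetti, alphabetically by surname: Lindqvist before Marchetti.
Among Achebe, Johansson, Pereira and Takahashi, alphabetically by surname: Achebe before Johansson before Pereira before Takahashi.
Order: Petrov, Sato, Lindqvist, Marchetti, Achebe, Johansson, Pereira, Takahashi. So position 1.

1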